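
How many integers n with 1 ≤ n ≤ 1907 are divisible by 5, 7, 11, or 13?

809

Apply inclusion-exclusion:
⌊1907/5⌋ + ⌊1907/7⌋ + ⌊1907/11⌋ + ⌊1907/13⌋ − ⌊1907/35⌋ − ⌊1907/55⌋ − ⌊1907/65⌋ − ⌊1907/77⌋ − ⌊1907/91⌋ − ⌊1907/143⌋ + ⌊1907/385⌋ + ⌊1907/455⌋ + ⌊1907/715⌋ + ⌊1907/1001⌋ − ⌊1907/5005⌋ = 381 + 272 + 173 + 146 − 54 − 34 − 29 − 24 − 20 − 13 + 4 + 4 + 2 + 1 − 0 = 809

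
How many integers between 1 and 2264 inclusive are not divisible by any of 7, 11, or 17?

⌊2264/7⌋ + ⌊2264/11⌋ + ⌊2264/17⌋ − ⌊2264/77⌋ − ⌊2264/119⌋ − ⌊2264/187⌋ + ⌊2264/1309⌋ = 323 + 205 + 133 − 29 − 19 − 12 + 1 = 602
2264 − 602 = 1662

1662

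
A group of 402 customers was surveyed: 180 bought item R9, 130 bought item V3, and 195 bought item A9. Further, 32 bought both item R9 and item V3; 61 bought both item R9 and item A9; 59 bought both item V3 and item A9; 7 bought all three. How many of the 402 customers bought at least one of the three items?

N(≥1) = 180 + 130 + 195 − 32 − 61 − 59 + 7 = 360

360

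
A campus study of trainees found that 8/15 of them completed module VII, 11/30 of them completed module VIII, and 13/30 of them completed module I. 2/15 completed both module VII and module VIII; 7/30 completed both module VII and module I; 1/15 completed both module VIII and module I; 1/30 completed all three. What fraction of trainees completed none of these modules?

P(union) = 8/15 + 11/30 + 13/30 − 2/15 − 7/30 − 1/15 + 1/30 = 14/15
P(none) = 1 − 14/15 = 1/15

1/15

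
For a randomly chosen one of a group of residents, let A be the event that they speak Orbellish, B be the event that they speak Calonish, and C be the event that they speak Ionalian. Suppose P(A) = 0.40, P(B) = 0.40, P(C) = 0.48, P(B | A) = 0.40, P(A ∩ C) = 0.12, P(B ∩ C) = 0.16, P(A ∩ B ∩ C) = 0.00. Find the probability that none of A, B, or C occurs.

0.16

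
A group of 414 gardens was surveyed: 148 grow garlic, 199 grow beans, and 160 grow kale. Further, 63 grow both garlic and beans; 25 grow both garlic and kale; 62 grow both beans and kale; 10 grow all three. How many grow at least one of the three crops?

By inclusion-exclusion,
|at least one| = 148 + 199 + 160 − 63 − 25 − 62 + 10 = 367

367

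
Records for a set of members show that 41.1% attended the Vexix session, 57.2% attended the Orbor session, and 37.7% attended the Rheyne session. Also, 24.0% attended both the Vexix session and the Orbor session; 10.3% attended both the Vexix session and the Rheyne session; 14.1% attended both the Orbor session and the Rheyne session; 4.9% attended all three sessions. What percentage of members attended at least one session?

Apply inclusion-exclusion:
P(at least one) = 41.1 + 57.2 + 37.7 − 24.0 − 10.3 − 14.1 + 4.9 = 92.5%

92.5%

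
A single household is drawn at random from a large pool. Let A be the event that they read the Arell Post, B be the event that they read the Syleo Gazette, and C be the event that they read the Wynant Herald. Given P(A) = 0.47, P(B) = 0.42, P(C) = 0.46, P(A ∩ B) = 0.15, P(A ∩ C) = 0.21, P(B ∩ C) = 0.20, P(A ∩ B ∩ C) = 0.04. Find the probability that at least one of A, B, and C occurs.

Inclusion–exclusion gives
P(A ∪ B ∪ C) = 0.47 + 0.42 + 0.46 − 0.15 − 0.21 − 0.20 + 0.04 = 0.83

0.83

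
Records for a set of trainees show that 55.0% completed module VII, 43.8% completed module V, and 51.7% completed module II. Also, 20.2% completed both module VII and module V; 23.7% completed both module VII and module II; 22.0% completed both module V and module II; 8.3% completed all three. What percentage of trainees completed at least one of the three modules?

P(at least one) = 55.0 + 43.8 + 51.7 − 20.2 − 23.7 − 22.0 + 8.3 = 92.9%

92.9%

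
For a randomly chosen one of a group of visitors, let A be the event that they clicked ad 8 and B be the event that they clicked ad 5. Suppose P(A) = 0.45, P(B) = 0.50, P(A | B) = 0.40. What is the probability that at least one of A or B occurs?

P(A ∩ B) = P(B)·P(A|B) = 0.50 × 0.40 = 0.20
P(A ∪ B) = 0.45 + 0.50 − 0.20 = 0.75

0.75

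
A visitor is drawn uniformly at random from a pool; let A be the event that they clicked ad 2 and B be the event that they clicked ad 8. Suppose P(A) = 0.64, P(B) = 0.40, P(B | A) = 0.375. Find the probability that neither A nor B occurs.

0.20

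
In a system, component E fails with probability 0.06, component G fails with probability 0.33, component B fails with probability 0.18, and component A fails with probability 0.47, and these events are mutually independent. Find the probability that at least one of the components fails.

Independence gives P(none) = ∏(1 − pᵢ).
P(none) = (1 − 0.06) × (1 − 0.33) × (1 − 0.18) × (1 − 0.47) = 0.94 × 0.67 × 0.82 × 0.53 = 0.27371108
P(at least one) = 1 − 0.27371108 = 0.72628892

0.72628892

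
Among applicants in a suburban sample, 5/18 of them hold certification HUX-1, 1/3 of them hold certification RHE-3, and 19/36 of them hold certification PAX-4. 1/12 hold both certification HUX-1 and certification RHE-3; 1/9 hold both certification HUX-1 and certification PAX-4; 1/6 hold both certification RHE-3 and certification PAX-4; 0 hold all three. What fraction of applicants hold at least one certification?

By inclusion-exclusion,
P(≥1) = 5/18 + 1/3 + 19/36 − 1/12 − 1/9 − 1/6 + 0 = 7/9

7/9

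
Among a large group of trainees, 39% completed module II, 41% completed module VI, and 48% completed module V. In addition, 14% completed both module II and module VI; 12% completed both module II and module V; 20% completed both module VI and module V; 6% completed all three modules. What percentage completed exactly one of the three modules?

54%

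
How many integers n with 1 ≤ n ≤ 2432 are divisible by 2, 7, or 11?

By inclusion–exclusion:
floor(2432/2) + floor(2432/7) + floor(2432/11) − floor(2432/14) − floor(2432/22) − floor(2432/77) + floor(2432/154) = 1216 + 347 + 221 − 173 − 110 − 31 + 15 = 1485

1485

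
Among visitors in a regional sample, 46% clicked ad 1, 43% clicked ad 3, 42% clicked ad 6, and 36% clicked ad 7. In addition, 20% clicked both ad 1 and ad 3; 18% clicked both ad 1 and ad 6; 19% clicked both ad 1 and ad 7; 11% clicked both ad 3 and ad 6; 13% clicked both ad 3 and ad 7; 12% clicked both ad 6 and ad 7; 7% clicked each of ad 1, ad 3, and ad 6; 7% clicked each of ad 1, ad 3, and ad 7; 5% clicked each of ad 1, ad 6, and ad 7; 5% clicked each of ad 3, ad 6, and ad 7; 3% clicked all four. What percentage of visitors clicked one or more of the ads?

95%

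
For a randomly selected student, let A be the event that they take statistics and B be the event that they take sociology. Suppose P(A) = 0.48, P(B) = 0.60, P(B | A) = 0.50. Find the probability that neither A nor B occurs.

P(A ∩ B) = P(A)·P(B|A) = 0.48 × 0.50 = 0.24
Using inclusion–exclusion:
P(A ∪ B) = 0.48 + 0.60 − 0.24 = 0.84
P(none) = 1 − 0.84 = 0.16

0.16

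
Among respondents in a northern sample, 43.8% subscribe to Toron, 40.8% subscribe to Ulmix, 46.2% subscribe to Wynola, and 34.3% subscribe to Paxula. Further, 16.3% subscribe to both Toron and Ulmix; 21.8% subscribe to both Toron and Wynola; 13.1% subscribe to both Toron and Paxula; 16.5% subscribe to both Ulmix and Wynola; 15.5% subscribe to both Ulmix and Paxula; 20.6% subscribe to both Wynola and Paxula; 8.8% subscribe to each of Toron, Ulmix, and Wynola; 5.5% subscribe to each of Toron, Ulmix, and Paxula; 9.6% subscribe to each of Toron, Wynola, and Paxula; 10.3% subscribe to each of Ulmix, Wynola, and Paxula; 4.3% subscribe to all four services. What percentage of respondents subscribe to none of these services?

8.8%

P(union) = 43.8 + 40.8 + 46.2 + 34.3 − 16.3 − 21.8 − 13.1 − 16.5 − 15.5 − 20.6 + 8.8 + 5.5 + 9.6 + 10.3 − 4.3 = 91.2%
P(none) = 100% − 91.2% = 8.8%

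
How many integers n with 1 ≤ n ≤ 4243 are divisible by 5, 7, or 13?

848 + 606 + 326 − 121 − 65 − 46 + 9 = 1557

1557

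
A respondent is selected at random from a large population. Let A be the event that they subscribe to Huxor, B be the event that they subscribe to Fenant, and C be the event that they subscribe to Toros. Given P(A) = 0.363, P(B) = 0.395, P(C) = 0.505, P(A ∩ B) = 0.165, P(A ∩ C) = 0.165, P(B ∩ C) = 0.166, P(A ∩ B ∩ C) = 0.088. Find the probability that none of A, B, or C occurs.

0.145

By inclusion-exclusion,
P(A ∪ B ∪ C) = 0.363 + 0.395 + 0.505 − 0.165 − 0.165 − 0.166 + 0.088 = 0.855
P(none) = 1 − 0.855 = 0.145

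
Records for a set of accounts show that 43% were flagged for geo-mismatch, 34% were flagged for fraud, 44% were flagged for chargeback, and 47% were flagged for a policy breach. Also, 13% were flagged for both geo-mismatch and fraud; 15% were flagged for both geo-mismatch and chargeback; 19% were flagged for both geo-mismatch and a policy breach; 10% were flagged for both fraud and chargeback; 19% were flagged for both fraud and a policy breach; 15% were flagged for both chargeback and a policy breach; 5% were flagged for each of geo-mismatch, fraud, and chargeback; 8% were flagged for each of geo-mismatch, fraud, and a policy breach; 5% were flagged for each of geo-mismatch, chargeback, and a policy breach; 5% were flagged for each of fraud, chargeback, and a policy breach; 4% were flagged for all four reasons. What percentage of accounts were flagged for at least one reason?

96%

Apply inclusion-exclusion:
P(union) = 43 + 34 + 44 + 47 − 13 − 15 − 19 − 10 − 19 − 15 + 5 + 8 + 5 + 5 − 4 = 96%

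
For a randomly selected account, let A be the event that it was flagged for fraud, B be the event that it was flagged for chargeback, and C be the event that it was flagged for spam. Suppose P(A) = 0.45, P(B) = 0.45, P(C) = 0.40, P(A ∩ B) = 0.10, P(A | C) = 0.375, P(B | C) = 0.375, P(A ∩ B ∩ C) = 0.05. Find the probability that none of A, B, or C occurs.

0.05

P(A ∩ C) = P(C)·P(A|C) = 0.40 × 0.375 = 0.15
P(B ∩ C) = P(C)·P(B|C) = 0.40 × 0.375 = 0.15
By inclusion-exclusion,
P(A ∪ B ∪ C) = 0.45 + 0.45 + 0.40 − 0.10 − 0.15 − 0.15 + 0.05 = 0.95
P(none) = 1 − 0.95 = 0.05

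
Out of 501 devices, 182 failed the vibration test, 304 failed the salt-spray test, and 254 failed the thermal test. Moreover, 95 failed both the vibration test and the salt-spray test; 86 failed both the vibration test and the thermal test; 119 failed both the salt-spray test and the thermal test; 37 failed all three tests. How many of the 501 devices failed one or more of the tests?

477

Using inclusion–exclusion:
N(≥1) = 182 + 304 + 254 − 95 − 86 − 119 + 37 = 477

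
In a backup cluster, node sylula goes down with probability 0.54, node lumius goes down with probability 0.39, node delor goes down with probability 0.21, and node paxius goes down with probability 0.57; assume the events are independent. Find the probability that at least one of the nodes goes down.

Since the events are independent, P(none) is the product of the individual non-occurrence probabilities.
P(none) = (1 − 0.54) × (1 − 0.39) × (1 − 0.21) × (1 − 0.57) = 0.46 × 0.61 × 0.79 × 0.43 = 0.09531982
P(at least one) = 1 − 0.09531982 = 0.90468018

0.90468018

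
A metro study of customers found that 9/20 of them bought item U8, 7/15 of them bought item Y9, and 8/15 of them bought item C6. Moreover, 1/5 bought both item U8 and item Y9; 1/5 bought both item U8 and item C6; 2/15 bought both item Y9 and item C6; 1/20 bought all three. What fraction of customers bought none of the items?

1/30

P(at least one) = 9/20 + 7/15 + 8/15 − 1/5 − 1/5 − 2/15 + 1/20 = 29/30
P(none) = 1 − 29/30 = 1/30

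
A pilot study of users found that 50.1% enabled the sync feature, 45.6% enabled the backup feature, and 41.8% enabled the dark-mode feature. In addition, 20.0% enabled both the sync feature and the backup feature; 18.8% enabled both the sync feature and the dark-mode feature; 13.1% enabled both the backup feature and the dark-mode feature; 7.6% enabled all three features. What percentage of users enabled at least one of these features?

93.2%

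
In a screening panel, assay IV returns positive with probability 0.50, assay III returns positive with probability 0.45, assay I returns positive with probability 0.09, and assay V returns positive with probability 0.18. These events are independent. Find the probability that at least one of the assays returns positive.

0.794795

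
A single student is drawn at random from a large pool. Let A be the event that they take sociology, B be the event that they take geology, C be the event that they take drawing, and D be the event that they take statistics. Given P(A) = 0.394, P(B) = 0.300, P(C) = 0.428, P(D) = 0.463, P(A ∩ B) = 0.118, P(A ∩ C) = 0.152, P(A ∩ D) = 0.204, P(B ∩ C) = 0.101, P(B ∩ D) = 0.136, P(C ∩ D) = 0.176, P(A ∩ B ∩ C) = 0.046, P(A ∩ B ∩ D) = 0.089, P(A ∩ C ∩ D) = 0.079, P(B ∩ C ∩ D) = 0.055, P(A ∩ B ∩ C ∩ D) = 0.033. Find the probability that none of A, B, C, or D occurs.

By inclusion-exclusion,
P(A ∪ B ∪ C ∪ D) = 0.394 + 0.300 + 0.428 + 0.463 − 0.118 − 0.152 − 0.204 − 0.101 − 0.136 − 0.176 + 0.046 + 0.089 + 0.079 + 0.055 − 0.033 = 0.934
P(none) = 1 − 0.934 = 0.066

0.066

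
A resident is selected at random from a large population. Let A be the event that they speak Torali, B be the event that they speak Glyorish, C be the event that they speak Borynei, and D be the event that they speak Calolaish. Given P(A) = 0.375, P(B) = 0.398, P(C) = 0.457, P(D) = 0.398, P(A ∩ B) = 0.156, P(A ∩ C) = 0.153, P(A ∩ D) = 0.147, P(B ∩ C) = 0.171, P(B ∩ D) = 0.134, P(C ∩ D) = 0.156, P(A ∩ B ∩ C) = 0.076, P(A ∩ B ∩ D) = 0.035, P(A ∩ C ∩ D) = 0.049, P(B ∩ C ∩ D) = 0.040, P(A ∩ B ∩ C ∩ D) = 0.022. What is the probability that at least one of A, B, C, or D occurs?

By inclusion–exclusion:
P(A ∪ B ∪ C ∪ D) = 0.375 + 0.398 + 0.457 + 0.398 − 0.156 − 0.153 − 0.147 − 0.171 − 0.134 − 0.156 + 0.076 + 0.035 + 0.049 + 0.040 − 0.022 = 0.889

0.889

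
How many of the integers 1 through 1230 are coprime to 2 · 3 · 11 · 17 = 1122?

By inclusion-exclusion,
615 + 410 + 111 + 72 − 205 − 55 − 36 − 37 − 24 − 6 + 18 + 12 + 3 + 2 − 1 = 879
1230 − 879 = 351

351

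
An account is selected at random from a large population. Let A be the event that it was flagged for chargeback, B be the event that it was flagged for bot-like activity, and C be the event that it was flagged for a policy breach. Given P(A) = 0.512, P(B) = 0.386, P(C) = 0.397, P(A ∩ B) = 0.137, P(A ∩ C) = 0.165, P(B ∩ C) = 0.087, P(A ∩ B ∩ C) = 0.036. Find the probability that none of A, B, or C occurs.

0.058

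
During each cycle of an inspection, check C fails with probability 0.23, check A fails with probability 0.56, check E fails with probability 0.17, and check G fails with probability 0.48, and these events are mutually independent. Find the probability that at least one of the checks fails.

0.85377392

Since the events are independent, P(none) is the product of the individual non-occurrence probabilities.
P(none) = (1 − 0.23) × (1 − 0.56) × (1 − 0.17) × (1 − 0.48) = 0.77 × 0.44 × 0.83 × 0.52 = 0.14622608
P(at least one) = 1 − 0.14622608 = 0.85377392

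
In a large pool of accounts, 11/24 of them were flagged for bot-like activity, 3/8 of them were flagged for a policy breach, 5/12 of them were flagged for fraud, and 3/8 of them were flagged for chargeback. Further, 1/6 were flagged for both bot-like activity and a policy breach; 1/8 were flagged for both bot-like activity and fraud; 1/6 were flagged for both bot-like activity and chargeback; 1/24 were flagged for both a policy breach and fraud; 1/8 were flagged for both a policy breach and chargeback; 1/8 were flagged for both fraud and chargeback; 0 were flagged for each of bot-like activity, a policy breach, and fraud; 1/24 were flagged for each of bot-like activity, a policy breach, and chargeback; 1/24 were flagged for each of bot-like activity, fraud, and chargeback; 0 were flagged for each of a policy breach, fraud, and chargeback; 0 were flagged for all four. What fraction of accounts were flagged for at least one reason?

23/24

P(union) = 11/24 + 3/8 + 5/12 + 3/8 − 1/6 − 1/8 − 1/6 − 1/24 − 1/8 − 1/8 + 0 + 1/24 + 1/24 + 0 − 0 = 23/24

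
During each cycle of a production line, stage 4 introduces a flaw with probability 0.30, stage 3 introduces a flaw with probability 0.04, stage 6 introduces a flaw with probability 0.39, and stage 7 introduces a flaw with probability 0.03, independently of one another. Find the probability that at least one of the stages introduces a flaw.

0.6023776

P(none) = (1 − 0.30) × (1 − 0.04) × (1 − 0.39) × (1 − 0.03) = 0.70 × 0.96 × 0.61 × 0.97 = 0.3976224
P(at least one) = 1 − 0.3976224 = 0.6023776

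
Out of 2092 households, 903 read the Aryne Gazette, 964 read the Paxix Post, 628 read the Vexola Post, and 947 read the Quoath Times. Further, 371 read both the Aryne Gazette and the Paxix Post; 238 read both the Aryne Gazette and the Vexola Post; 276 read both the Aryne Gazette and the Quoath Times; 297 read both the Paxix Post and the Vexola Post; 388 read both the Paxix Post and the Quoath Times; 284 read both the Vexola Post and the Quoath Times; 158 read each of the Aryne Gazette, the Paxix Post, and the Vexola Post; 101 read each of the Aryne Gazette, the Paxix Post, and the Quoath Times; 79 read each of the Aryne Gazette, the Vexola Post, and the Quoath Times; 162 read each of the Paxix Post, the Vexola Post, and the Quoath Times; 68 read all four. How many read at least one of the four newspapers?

2020

|at least one| = 903 + 964 + 628 + 947 − 371 − 238 − 276 − 297 − 388 − 284 + 158 + 101 + 79 + 162 − 68 = 2020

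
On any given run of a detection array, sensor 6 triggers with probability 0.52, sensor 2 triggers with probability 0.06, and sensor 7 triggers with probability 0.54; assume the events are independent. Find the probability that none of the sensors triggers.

0.207552

Independence gives P(none) = ∏(1 − pᵢ).
P(none) = (1 − 0.52) × (1 − 0.06) × (1 − 0.54) = 0.48 × 0.94 × 0.46 = 0.207552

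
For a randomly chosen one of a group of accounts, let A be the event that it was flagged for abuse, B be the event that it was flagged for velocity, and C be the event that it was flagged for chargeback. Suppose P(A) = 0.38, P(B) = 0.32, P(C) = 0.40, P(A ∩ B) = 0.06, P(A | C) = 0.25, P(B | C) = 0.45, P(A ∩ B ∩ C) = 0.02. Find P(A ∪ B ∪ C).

0.78

P(A ∩ C) = P(C)·P(A|C) = 0.40 × 0.25 = 0.10
P(B ∩ C) = P(C)·P(B|C) = 0.40 × 0.45 = 0.18
Inclusion–exclusion gives
P(A ∪ B ∪ C) = 0.38 + 0.32 + 0.40 − 0.06 − 0.10 − 0.18 + 0.02 = 0.78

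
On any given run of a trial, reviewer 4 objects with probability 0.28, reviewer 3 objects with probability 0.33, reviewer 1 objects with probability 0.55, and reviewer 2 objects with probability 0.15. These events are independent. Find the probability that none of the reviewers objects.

0.184518

P(none) = (1 − 0.28) × (1 − 0.33) × (1 − 0.55) × (1 − 0.15) = 0.72 × 0.67 × 0.45 × 0.85 = 0.184518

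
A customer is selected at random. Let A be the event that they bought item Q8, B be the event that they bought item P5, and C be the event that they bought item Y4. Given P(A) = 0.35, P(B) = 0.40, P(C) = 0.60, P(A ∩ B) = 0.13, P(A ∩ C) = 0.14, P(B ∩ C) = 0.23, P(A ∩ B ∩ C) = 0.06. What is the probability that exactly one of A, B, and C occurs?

By inclusion–exclusion (exactly-one form):
P(exactly one) = 0.35 + 0.40 + 0.60 − 2·0.13 − 2·0.14 − 2·0.23 + 3·0.06 = 0.53

0.53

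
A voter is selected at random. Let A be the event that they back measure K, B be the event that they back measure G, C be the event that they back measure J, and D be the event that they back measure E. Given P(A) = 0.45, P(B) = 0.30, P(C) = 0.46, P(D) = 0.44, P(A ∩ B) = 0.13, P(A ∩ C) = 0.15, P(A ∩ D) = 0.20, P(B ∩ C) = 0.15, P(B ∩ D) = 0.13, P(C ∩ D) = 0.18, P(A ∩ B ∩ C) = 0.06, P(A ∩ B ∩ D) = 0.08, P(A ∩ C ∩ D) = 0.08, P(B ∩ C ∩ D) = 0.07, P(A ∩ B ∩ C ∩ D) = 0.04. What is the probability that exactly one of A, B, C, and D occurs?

0.48

P(exactly one) = 0.45 + 0.30 + 0.46 + 0.44 − 2·0.13 − 2·0.15 − 2·0.20 − 2·0.15 − 2·0.13 − 2·0.18 + 3·0.06 + 3·0.08 + 3·0.08 + 3·0.07 − 4·0.04 = 0.48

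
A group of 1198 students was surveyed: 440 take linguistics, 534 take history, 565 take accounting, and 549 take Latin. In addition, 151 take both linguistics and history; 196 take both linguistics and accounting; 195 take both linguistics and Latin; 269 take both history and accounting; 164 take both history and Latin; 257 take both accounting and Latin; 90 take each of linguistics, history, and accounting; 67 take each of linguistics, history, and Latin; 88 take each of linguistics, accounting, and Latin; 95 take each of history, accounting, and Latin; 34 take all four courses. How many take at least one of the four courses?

1162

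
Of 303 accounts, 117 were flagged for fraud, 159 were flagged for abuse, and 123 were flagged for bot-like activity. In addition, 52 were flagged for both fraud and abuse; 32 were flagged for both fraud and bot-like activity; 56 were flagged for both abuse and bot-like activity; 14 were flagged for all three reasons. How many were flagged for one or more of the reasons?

273

N(≥1) = 117 + 159 + 123 − 52 − 32 − 56 + 14 = 273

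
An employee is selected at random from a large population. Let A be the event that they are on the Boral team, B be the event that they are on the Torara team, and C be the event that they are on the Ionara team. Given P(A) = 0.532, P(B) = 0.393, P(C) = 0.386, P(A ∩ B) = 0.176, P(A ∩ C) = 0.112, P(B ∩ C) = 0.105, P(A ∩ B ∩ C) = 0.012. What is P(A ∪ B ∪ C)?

0.930

Apply inclusion-exclusion:
P(A ∪ B ∪ C) = 0.532 + 0.393 + 0.386 − 0.176 − 0.112 − 0.105 + 0.012 = 0.930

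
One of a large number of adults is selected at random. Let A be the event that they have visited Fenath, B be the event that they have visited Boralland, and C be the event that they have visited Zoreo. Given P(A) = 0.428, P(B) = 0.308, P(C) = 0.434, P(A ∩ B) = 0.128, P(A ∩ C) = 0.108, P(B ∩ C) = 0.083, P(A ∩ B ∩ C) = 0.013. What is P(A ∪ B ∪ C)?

P(A ∪ B ∪ C) = 0.428 + 0.308 + 0.434 − 0.128 − 0.108 − 0.083 + 0.013 = 0.864

0.864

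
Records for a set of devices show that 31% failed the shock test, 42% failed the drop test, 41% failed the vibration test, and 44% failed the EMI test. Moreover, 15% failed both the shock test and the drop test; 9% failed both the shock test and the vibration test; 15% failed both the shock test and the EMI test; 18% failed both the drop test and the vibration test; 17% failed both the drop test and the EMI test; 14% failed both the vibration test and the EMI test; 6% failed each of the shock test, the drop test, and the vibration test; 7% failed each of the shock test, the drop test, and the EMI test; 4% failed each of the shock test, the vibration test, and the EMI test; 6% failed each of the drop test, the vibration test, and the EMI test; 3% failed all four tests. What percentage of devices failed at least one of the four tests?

90%

Inclusion–exclusion gives
P(≥1) = 31 + 42 + 41 + 44 − 15 − 9 − 15 − 18 − 17 − 14 + 6 + 7 + 4 + 6 − 3 = 90%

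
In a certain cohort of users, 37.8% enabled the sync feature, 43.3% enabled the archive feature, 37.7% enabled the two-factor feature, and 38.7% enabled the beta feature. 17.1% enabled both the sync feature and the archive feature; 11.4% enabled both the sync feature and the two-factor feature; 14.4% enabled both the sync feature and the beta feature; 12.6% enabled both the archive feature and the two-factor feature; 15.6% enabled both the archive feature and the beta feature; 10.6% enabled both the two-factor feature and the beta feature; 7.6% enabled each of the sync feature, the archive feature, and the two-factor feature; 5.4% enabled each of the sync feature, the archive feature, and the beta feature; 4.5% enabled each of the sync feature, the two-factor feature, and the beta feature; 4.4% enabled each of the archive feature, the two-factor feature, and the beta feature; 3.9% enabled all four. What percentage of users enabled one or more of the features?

93.8%

P(union) = 37.8 + 43.3 + 37.7 + 38.7 − 17.1 − 11.4 − 14.4 − 12.6 − 15.6 − 10.6 + 7.6 + 5.4 + 4.5 + 4.4 − 3.9 = 93.8%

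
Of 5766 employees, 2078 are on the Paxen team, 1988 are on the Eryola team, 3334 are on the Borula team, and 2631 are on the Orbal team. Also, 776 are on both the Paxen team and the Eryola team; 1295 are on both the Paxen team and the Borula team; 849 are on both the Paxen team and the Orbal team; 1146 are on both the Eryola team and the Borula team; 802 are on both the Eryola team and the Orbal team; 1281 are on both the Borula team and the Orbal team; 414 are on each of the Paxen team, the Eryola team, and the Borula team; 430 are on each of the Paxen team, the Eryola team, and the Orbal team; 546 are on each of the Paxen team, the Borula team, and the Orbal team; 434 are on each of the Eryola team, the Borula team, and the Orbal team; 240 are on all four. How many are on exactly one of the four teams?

Using the inclusion–exclusion count for exactly one event:
N(exactly one) = 2078 + 1988 + 3334 + 2631 − 2·776 − 2·1295 − 2·849 − 2·1146 − 2·802 − 2·1281 + 3·414 + 3·430 + 3·546 + 3·434 − 4·240 = 2245

2245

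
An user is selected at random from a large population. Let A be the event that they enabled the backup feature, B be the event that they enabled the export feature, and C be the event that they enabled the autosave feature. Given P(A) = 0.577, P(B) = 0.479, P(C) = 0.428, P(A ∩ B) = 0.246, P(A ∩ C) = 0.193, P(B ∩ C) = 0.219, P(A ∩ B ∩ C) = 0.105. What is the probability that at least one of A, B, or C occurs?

P(A ∪ B ∪ C) = 0.577 + 0.479 + 0.428 − 0.246 − 0.193 − 0.219 + 0.105 = 0.931

0.931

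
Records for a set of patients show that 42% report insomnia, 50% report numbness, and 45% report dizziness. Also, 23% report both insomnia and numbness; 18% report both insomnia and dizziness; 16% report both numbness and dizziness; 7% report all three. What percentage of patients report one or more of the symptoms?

By inclusion–exclusion:
P(at least one) = 42 + 50 + 45 − 23 − 18 − 16 + 7 = 87%

87%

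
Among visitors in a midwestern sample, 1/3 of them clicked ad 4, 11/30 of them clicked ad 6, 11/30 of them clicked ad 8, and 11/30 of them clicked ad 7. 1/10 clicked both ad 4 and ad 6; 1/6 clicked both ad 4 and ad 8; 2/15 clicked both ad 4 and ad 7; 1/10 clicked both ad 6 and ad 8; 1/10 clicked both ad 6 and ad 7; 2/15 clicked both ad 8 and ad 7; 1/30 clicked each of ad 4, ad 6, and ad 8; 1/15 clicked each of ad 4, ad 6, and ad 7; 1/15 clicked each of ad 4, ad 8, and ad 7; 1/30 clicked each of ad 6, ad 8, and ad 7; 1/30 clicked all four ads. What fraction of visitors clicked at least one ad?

P(at least one) = 1/3 + 11/30 + 11/30 + 11/30 − 1/10 − 1/6 − 2/15 − 1/10 − 1/10 − 2/15 + 1/30 + 1/15 + 1/15 + 1/30 − 1/30 = 13/15

13/15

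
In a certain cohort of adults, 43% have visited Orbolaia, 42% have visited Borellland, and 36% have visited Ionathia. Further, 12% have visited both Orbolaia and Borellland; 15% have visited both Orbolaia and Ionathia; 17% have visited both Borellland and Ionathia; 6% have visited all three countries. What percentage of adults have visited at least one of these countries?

P(union) = 43 + 42 + 36 − 12 − 15 − 17 + 6 = 83%

83%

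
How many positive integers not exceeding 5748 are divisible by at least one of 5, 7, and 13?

2109

By inclusion–exclusion:
1149 + 821 + 442 − 164 − 88 − 63 + 12 = 2109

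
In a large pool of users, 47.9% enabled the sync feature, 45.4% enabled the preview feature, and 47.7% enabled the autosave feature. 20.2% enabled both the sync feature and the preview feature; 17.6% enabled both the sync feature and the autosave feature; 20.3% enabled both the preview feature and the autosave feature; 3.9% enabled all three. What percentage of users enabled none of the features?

P(≥1) = 47.9 + 45.4 + 47.7 − 20.2 − 17.6 − 20.3 + 3.9 = 86.8%
P(none) = 100% − 86.8% = 13.2%

13.2%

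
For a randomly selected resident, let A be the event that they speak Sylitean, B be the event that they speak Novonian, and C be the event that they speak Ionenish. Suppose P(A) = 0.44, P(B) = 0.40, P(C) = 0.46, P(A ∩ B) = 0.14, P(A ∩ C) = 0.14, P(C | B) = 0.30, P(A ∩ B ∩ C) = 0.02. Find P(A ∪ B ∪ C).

P(B ∩ C) = P(B)·P(C|B) = 0.40 × 0.30 = 0.12
Using inclusion–exclusion:
P(A ∪ B ∪ C) = 0.44 + 0.40 + 0.46 − 0.14 − 0.14 − 0.12 + 0.02 = 0.92

0.92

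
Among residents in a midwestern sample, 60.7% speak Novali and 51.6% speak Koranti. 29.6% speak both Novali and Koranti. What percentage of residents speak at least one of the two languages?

82.7%

Apply inclusion-exclusion:
P(≥1) = 60.7 + 51.6 − 29.6 = 82.7%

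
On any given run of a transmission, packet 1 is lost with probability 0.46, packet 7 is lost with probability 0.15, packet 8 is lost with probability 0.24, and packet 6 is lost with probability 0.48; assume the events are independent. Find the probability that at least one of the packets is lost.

P(none) = (1 − 0.46) × (1 − 0.15) × (1 − 0.24) × (1 − 0.48) = 0.54 × 0.85 × 0.76 × 0.52 = 0.1813968
P(at least one) = 1 − 0.1813968 = 0.8186032

0.8186032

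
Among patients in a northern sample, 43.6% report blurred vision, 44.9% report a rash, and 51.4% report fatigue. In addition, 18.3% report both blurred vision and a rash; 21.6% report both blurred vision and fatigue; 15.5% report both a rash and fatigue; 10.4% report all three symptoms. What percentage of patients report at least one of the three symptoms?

P(at least one) = 43.6 + 44.9 + 51.4 − 18.3 − 21.6 − 15.5 + 10.4 = 94.9%

94.9%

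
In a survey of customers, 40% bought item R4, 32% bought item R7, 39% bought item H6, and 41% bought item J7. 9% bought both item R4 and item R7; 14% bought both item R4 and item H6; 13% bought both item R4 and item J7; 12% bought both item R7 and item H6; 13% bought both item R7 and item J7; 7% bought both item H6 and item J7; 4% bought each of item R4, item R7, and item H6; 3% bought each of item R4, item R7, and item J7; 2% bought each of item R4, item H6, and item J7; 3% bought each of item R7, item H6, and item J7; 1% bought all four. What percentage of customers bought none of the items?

P(union) = 40 + 32 + 39 + 41 − 9 − 14 − 13 − 12 − 13 − 7 + 4 + 3 + 2 + 3 − 1 = 95%
P(none) = 100% − 95% = 5%

5%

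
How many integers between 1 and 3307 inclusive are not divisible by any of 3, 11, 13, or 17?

1742

floor(3307/3) + floor(3307/11) + floor(3307/13) + floor(3307/17) − floor(3307/33) − floor(3307/39) − floor(3307/51) − floor(3307/143) − floor(3307/187) − floor(3307/221) + floor(3307/429) + floor(3307/561) + floor(3307/663) + floor(3307/2431) − floor(3307/7293) = 1102 + 300 + 254 + 194 − 100 − 84 − 64 − 23 − 17 − 14 + 7 + 5 + 4 + 1 − 0 = 1565
3307 − 1565 = 1742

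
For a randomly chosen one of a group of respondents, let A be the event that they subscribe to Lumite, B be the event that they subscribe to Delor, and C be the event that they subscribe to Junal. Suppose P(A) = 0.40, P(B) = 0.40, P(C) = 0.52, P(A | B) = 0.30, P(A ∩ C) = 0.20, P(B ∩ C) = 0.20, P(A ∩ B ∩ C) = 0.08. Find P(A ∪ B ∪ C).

P(A ∩ B) = P(B)·P(A|B) = 0.40 × 0.30 = 0.12
Apply inclusion-exclusion:
P(A ∪ B ∪ C) = 0.40 + 0.40 + 0.52 − 0.12 − 0.20 − 0.20 + 0.08 = 0.88

0.88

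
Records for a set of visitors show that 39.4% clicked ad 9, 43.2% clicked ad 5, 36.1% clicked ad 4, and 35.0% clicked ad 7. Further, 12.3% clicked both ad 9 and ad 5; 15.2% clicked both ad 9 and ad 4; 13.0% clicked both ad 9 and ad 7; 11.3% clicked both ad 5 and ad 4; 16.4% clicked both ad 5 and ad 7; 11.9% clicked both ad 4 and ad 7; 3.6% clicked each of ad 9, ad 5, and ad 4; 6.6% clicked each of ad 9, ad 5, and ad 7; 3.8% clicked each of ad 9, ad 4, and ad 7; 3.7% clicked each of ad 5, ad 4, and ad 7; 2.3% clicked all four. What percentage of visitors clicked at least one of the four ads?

Apply inclusion-exclusion:
P(≥1) = 39.4 + 43.2 + 36.1 + 35.0 − 12.3 − 15.2 − 13.0 − 11.3 − 16.4 − 11.9 + 3.6 + 6.6 + 3.8 + 3.7 − 2.3 = 89.0%

89.0%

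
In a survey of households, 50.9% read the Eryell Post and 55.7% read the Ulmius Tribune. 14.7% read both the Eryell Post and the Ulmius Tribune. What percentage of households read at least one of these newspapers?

91.9%

Inclusion–exclusion gives
P(union) = 50.9 + 55.7 − 14.7 = 91.9%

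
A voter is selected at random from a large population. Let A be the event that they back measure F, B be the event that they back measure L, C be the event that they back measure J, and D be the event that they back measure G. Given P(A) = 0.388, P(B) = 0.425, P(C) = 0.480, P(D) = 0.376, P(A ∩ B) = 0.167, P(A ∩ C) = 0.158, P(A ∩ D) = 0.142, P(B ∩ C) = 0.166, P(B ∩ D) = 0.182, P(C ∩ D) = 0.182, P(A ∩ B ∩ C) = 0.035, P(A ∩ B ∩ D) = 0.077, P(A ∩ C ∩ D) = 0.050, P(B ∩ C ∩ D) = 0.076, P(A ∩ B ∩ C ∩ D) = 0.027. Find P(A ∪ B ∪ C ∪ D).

0.883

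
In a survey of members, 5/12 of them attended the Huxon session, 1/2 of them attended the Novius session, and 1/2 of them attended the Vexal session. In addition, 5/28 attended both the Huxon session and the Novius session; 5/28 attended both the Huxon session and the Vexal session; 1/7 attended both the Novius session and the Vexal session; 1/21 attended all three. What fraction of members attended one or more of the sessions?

27/28

By inclusion-exclusion,
P(at least one) = 5/12 + 1/2 + 1/2 − 5/28 − 5/28 − 1/7 + 1/21 = 27/28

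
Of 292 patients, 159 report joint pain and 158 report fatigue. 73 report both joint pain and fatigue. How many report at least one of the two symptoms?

244

By inclusion–exclusion:
N(≥1) = 159 + 158 − 73 = 244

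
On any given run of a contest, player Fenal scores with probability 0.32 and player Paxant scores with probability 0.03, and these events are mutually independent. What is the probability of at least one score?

P(none) = (1 − 0.32) × (1 − 0.03) = 0.68 × 0.97 = 0.6596
P(at least one) = 1 − 0.6596 = 0.3404

0.3404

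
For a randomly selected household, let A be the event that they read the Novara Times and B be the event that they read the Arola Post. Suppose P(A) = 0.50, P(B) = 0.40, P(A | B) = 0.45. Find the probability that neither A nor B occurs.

0.28

P(A ∩ B) = P(B)·P(A|B) = 0.40 × 0.45 = 0.18
P(A ∪ B) = 0.50 + 0.40 − 0.18 = 0.72
P(none) = 1 − 0.72 = 0.28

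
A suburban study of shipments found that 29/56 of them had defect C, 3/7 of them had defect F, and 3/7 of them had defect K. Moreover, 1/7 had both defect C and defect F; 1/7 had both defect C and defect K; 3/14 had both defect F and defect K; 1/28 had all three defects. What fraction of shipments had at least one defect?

51/56

P(≥1) = 29/56 + 3/7 + 3/7 − 1/7 − 1/7 − 3/14 + 1/28 = 51/56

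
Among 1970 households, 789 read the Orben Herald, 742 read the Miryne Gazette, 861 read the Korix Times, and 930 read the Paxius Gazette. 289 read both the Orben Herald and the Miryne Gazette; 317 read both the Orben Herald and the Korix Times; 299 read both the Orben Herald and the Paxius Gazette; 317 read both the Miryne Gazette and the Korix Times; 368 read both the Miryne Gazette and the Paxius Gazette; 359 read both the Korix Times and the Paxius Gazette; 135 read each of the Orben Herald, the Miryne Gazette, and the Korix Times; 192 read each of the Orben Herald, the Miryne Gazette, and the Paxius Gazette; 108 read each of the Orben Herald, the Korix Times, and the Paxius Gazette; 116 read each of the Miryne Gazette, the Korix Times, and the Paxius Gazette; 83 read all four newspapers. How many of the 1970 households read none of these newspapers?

By inclusion-exclusion,
N(≥1) = 789 + 742 + 861 + 930 − 289 − 317 − 299 − 317 − 368 − 359 + 135 + 192 + 108 + 116 − 83 = 1841
None: 1970 − 1841 = 129

129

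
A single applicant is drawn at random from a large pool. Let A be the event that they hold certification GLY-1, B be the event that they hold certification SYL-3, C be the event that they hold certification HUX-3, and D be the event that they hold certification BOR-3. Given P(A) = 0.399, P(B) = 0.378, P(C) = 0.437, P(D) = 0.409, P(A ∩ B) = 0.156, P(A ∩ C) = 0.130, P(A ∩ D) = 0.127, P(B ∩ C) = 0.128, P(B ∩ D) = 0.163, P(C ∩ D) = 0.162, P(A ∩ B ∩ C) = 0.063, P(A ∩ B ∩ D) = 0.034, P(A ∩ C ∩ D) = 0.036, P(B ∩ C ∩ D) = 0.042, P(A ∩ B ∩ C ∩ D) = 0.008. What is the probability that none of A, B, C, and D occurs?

0.076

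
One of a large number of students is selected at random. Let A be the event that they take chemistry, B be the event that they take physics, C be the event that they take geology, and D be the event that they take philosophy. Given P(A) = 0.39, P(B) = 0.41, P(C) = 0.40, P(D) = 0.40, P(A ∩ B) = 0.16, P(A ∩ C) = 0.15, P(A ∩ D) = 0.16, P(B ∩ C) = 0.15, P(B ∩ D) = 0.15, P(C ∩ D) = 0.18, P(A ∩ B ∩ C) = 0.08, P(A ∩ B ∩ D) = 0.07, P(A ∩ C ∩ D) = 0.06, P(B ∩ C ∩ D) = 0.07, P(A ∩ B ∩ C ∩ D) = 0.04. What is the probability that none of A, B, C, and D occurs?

0.11

Using inclusion–exclusion:
P(A ∪ B ∪ C ∪ D) = 0.39 + 0.41 + 0.40 + 0.40 − 0.16 − 0.15 − 0.16 − 0.15 − 0.15 − 0.18 + 0.08 + 0.07 + 0.06 + 0.07 − 0.04 = 0.89
P(none) = 1 − 0.89 = 0.11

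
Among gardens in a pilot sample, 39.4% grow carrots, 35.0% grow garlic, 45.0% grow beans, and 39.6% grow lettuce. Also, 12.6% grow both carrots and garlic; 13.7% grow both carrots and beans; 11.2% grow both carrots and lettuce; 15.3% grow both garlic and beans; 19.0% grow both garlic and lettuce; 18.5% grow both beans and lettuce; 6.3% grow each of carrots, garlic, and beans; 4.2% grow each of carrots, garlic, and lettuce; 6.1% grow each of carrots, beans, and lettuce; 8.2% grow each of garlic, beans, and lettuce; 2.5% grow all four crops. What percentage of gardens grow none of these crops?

9.0%

Inclusion–exclusion gives
P(at least one) = 39.4 + 35.0 + 45.0 + 39.6 − 12.6 − 13.7 − 11.2 − 15.3 − 19.0 − 18.5 + 6.3 + 4.2 + 6.1 + 8.2 − 2.5 = 91.0%
P(none) = 100% − 91.0% = 9.0%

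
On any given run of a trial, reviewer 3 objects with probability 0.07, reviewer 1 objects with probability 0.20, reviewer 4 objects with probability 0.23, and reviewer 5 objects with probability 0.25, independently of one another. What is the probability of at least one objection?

0.57034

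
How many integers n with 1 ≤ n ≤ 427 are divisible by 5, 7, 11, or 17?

176

Using inclusion–exclusion:
85 + 61 + 38 + 25 − 12 − 7 − 5 − 5 − 3 − 2 + 1 + 0 + 0 + 0 − 0 = 176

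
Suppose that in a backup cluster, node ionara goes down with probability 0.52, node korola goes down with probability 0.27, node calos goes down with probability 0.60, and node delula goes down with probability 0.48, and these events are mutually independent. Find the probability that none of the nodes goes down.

0.0728832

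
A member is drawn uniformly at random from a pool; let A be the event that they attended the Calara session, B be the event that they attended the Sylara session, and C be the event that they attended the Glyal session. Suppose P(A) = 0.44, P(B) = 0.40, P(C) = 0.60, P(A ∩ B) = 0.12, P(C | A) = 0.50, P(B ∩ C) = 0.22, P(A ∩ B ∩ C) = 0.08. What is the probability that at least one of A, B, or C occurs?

0.96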